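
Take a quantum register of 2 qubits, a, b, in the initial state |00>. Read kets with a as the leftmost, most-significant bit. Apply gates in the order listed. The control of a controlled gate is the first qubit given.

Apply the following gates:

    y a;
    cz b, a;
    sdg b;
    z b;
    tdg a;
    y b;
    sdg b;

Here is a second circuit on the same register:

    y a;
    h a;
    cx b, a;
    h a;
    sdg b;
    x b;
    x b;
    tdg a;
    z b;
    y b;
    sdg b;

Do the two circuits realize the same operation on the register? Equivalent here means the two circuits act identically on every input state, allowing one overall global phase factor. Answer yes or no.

Yes, they are equivalent — the unitaries differ by at most a global phase.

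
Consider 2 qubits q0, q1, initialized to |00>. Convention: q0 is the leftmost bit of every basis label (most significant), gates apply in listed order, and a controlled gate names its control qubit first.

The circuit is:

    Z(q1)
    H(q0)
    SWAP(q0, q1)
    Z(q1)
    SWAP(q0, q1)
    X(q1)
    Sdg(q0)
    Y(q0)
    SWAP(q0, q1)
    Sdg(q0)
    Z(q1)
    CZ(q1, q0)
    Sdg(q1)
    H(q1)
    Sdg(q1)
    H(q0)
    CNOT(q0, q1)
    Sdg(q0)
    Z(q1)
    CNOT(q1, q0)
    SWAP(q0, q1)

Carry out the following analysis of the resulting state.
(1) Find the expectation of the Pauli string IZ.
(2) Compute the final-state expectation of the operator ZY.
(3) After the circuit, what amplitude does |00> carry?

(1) The observable IZ averages to 1.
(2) The expectation value of ZY is 0.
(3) |00> carries amplitude -sqrt(2)*I/2 in the final state.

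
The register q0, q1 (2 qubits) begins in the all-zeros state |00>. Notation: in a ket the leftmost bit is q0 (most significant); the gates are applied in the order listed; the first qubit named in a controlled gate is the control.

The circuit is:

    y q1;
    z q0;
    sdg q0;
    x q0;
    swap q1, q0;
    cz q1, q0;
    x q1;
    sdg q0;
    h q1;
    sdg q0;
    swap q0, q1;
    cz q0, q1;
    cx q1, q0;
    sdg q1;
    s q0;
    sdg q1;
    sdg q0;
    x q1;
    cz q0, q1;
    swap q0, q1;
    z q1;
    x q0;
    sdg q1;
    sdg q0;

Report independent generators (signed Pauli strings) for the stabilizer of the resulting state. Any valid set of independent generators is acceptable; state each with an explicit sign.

One valid set of independent stabilizer generators is -IY, -ZI (any independent generating set of the same group is equally correct).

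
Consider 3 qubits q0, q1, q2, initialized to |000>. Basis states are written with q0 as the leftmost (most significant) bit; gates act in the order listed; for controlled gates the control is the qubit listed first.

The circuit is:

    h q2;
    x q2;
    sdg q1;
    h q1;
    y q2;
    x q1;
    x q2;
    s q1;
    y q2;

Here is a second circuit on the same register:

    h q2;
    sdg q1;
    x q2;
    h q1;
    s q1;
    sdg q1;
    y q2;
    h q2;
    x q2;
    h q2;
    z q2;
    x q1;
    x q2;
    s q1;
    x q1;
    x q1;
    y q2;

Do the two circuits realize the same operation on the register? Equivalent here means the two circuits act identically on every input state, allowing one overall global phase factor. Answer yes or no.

Yes, they are equivalent — the unitaries differ by at most a global phase.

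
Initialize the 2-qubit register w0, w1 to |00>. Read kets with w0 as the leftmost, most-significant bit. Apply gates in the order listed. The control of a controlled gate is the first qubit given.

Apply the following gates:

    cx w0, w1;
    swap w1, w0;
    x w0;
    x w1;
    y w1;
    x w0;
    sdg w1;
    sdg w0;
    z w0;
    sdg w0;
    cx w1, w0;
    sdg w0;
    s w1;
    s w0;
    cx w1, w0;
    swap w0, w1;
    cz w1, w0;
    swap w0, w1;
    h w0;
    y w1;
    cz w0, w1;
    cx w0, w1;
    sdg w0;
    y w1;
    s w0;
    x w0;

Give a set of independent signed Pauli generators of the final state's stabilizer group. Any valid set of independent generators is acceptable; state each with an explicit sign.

The stabilizer group can be generated by +XX, -ZZ, among other valid generating sets.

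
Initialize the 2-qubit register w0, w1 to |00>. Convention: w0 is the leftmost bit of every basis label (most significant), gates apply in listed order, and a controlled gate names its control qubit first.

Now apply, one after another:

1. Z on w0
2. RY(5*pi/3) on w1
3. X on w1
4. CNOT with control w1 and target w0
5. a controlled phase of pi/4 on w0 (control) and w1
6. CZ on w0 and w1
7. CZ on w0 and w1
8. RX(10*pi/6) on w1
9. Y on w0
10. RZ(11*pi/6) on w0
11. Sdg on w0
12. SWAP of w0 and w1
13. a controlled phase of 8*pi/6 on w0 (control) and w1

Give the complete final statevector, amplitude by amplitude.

The resulting statevector has amplitude -sqrt(3)*exp(I*pi/3)/4 on |00>, -sqrt(3)*exp(11*I*pi/12)/4 on |01>, 3*exp(5*I*pi/6)/4 on |10>, -exp(3*I*pi/4)/4 on |11>.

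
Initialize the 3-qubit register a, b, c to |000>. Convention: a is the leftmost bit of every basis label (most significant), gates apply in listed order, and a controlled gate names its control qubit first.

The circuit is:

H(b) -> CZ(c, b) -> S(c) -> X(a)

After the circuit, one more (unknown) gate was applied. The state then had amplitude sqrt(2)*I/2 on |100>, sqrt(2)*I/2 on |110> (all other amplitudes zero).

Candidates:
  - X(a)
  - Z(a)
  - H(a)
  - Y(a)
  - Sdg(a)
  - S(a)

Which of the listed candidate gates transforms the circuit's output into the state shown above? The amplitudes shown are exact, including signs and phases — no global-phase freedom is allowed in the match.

The applied gate was S(a).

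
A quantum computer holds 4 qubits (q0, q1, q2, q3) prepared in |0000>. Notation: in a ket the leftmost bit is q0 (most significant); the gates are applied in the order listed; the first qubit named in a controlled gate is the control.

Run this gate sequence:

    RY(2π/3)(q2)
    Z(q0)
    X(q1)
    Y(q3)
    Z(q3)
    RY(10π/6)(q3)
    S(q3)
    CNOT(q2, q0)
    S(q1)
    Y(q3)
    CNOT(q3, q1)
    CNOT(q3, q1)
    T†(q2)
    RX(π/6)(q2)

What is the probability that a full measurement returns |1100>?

Outcome |1100> occurs with probability 9/32 - 9*sqrt(3)/64. Key observation: gates 11-12 undo each other exactly, leaving only the rest of the circuit to track.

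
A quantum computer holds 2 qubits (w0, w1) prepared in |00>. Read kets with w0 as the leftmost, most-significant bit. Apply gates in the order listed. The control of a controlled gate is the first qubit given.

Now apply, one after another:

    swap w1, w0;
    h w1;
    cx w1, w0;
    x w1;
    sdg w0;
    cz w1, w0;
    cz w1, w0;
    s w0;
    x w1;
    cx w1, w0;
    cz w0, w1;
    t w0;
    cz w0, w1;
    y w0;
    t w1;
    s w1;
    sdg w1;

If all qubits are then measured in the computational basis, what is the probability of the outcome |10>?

A full measurement returns |10> with probability 1/2. Key observation: steps 3-10 multiply out to the identity, so the circuit reduces to the remaining gates.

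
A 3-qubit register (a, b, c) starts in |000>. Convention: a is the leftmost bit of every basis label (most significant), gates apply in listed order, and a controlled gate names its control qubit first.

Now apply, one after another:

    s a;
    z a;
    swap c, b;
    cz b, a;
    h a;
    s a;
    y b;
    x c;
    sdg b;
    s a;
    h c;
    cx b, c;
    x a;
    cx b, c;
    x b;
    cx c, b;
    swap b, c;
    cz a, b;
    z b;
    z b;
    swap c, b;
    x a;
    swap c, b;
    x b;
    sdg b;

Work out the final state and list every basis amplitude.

The resulting statevector has amplitude 0 on |000>, 1/2 on |001>, -I/2 on |010>, 0 on |011>, 0 on |100>, 1/2 on |101>, I/2 on |110>, 0 on |111>.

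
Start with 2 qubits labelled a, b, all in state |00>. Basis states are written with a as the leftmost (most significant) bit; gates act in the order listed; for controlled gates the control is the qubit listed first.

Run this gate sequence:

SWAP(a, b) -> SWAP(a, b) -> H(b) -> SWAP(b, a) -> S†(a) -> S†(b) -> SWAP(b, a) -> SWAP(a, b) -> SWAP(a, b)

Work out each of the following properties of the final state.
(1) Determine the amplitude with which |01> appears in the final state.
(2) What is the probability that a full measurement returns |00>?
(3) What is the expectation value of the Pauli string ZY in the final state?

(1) The amplitude on |01> is -sqrt(2)*I/2.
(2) The probability of measuring |00> is 1/2.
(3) In the final state, ZY has expectation -1.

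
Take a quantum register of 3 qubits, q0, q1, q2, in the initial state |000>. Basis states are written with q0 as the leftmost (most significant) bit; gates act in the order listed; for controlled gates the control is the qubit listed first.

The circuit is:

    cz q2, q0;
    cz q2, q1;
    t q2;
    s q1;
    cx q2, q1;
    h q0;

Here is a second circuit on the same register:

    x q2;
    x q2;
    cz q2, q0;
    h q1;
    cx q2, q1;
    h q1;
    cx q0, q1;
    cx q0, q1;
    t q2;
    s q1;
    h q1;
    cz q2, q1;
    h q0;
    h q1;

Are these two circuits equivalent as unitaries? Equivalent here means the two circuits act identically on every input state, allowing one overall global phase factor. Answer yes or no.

Yes, they are equivalent — the unitaries differ by at most a global phase.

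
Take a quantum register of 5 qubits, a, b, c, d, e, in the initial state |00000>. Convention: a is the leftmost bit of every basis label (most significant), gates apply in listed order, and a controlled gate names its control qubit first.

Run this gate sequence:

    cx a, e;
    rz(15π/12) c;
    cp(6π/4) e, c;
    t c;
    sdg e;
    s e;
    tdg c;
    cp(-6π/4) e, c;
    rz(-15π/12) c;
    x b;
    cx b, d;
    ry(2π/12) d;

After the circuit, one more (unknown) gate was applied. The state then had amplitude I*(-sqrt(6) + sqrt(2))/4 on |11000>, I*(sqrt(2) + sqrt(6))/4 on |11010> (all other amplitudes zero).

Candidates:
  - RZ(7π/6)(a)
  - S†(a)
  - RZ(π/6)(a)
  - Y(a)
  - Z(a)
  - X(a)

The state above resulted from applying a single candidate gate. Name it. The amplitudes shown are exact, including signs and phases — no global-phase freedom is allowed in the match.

The unique candidate consistent with the amplitudes is Y(a). Key observation: the block from step 2 through step 9 cancels to the identity and can be dropped.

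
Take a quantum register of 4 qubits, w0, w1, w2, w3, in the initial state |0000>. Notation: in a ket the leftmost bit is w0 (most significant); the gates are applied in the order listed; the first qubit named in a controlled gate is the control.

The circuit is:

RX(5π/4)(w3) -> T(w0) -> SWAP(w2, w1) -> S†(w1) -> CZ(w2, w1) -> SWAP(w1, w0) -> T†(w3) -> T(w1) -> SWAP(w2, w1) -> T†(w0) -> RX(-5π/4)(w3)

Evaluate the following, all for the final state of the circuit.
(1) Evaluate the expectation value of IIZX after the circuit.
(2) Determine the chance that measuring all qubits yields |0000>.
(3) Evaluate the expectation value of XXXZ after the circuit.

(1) The observable IIZX averages to 1/2.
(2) Outcome |0000> occurs with probability sqrt(2)/8 + 3/4.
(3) In the final state, XXXZ has expectation 0.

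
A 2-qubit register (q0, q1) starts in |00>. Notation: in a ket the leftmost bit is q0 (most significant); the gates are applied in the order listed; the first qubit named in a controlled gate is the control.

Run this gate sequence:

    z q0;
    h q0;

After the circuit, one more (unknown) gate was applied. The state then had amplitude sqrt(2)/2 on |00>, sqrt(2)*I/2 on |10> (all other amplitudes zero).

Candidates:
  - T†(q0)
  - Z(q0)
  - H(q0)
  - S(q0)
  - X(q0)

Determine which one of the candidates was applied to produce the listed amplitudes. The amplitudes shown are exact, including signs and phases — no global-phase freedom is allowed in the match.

It was S(q0) that produced the state shown.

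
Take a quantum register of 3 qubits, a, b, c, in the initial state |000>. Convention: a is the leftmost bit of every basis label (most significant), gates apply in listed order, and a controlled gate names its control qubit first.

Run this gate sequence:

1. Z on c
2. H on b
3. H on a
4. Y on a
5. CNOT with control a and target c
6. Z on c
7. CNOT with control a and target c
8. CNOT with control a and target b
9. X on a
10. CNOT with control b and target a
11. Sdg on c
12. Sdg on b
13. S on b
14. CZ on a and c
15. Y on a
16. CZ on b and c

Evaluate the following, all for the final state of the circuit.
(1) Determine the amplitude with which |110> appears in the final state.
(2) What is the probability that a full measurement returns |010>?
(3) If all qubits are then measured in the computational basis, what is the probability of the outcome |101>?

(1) The final state's coefficient on |110> equals 1/2.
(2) Outcome |010> occurs with probability 1/4.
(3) Outcome |101> occurs with probability 0.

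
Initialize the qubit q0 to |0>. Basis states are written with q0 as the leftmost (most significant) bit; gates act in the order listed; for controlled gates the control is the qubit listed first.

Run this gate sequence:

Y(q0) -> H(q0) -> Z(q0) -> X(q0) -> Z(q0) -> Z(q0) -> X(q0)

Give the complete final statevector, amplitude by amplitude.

After the circuit, the state carries amplitude sqrt(2)*I/2 on |0>, sqrt(2)*I/2 on |1>.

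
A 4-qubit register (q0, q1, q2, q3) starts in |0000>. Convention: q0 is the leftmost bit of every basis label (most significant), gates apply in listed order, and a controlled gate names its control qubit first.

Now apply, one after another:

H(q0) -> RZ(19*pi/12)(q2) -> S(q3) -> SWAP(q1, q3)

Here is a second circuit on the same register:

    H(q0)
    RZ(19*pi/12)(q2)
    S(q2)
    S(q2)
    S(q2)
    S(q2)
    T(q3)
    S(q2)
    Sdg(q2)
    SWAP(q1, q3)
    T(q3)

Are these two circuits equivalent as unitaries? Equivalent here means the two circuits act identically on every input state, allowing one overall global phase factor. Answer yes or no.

No: there is an input state on which the two circuits produce genuinely different outputs (not merely differing by a phase).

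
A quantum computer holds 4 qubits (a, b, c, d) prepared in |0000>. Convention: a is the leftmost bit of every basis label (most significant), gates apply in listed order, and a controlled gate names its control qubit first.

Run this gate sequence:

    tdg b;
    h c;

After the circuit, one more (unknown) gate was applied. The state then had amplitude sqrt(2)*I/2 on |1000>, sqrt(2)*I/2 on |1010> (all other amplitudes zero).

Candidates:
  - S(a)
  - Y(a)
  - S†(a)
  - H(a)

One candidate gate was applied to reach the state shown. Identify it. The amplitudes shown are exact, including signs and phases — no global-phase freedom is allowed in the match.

The applied gate was Y(a).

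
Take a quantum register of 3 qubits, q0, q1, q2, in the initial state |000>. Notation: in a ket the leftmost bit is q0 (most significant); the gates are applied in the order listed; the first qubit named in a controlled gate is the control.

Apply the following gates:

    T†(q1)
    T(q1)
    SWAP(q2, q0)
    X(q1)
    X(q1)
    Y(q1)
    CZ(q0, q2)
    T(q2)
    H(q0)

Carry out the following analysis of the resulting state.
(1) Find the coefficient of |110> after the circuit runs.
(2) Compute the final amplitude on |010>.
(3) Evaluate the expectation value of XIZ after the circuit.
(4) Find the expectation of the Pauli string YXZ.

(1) The final state's coefficient on |110> equals sqrt(2)*I/2. Key observation: the block from step 4 through step 5 cancels to the identity and can be dropped.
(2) |010> carries amplitude sqrt(2)*I/2 in the final state.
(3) The observable XIZ averages to 1.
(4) The observable YXZ averages to 0.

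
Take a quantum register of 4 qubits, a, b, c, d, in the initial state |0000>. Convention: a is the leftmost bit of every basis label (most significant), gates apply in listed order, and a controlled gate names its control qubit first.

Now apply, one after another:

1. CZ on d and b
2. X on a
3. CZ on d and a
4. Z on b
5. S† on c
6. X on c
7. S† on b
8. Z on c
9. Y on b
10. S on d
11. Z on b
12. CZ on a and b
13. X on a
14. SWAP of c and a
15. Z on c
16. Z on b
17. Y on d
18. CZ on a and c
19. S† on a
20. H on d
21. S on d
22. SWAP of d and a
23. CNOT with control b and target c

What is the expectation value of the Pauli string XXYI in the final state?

In the final state, XXYI has expectation 0.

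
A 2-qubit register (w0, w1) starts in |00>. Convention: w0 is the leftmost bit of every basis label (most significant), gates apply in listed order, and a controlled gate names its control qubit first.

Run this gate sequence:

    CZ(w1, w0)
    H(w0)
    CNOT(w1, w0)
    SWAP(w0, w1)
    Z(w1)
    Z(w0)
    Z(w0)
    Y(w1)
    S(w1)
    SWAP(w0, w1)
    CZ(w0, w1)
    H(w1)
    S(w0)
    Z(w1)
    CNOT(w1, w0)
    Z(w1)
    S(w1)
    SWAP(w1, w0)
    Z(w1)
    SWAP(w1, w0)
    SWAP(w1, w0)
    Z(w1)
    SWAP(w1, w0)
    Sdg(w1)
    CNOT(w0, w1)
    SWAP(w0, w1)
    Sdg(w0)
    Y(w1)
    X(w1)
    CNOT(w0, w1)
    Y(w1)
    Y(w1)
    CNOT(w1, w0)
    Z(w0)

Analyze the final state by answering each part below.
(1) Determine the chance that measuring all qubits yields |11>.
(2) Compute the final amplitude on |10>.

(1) The probability of measuring |11> is 1/4. Key observation: gates 17-24 undo each other exactly, leaving only the rest of the circuit to track.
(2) |10> carries amplitude -I/2 in the final state.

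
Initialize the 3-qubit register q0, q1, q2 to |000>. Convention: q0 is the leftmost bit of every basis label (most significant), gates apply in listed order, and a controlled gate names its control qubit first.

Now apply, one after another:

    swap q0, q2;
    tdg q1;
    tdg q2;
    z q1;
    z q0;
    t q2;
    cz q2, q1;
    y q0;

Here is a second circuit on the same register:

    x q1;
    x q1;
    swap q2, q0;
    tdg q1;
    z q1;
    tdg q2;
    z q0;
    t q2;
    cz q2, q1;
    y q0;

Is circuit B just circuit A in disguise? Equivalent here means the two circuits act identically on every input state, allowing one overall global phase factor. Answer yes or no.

Yes: on every input state the two circuits agree up to one overall phase factor.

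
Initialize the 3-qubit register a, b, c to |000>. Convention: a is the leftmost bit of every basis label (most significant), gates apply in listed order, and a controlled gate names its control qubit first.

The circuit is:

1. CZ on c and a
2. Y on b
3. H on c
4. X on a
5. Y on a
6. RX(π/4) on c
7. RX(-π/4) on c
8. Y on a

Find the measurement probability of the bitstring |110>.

The probability of measuring |110> is 1/2.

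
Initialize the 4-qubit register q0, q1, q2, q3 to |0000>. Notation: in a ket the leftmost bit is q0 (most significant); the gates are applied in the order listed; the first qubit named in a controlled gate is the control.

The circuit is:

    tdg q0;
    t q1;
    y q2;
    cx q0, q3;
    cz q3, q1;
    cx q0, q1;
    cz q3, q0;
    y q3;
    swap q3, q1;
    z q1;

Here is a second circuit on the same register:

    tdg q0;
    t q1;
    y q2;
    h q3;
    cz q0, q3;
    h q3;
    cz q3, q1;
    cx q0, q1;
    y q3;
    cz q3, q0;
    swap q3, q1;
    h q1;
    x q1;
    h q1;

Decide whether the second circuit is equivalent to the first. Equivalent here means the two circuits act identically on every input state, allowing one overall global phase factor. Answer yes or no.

No, they are not equivalent — no single phase factor reconciles the two unitaries.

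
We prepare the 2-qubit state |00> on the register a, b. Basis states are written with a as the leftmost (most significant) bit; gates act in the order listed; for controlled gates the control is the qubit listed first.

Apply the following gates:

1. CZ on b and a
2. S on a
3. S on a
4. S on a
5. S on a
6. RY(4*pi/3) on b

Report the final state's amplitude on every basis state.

The final amplitudes are -1/2 on |00>, sqrt(3)/2 on |01>, 0 on |10>, 0 on |11>. Key observation: steps 2-5 multiply out to the identity, so the circuit reduces to the remaining gates.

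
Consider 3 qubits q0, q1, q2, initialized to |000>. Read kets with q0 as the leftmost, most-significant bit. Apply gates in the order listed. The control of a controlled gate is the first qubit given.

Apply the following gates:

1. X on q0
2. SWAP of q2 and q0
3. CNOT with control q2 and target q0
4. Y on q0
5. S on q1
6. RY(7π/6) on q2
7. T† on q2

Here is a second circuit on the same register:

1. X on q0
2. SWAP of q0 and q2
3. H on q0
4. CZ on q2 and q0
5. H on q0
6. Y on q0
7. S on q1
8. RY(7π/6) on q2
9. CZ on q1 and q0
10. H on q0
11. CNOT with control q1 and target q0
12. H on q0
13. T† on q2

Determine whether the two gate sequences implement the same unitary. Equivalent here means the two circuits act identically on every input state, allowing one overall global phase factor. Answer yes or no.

Yes — the two circuits implement the same unitary up to a global phase.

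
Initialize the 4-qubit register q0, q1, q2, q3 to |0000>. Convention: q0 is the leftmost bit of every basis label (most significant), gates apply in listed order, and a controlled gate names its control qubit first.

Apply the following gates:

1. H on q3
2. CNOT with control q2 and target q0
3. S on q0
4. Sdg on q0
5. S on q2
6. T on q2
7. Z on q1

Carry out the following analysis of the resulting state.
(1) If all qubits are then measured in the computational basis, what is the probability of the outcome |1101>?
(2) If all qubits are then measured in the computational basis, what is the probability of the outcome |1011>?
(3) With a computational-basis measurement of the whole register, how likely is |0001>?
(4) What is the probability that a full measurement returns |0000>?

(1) A full measurement returns |1101> with probability 0.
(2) The probability of measuring |1011> is 0.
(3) Outcome |0001> occurs with probability 1/2.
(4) The probability of measuring |0000> is 1/2.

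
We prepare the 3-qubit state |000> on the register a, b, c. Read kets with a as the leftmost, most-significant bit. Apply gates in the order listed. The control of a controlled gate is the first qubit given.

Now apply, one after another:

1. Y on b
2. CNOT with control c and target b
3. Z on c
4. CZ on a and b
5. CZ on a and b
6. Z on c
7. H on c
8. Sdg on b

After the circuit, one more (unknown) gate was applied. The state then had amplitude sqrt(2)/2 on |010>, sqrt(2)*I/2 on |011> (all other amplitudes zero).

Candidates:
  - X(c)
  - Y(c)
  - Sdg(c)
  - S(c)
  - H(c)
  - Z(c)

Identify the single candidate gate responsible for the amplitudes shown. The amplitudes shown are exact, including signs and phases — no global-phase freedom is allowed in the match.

The applied gate was S(c). Key observation: steps 3-6 multiply out to the identity, so the circuit reduces to the remaining gates.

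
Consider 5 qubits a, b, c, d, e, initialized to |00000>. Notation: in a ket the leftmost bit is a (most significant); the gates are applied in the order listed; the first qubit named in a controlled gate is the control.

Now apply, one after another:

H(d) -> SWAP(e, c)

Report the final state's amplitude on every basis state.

After the circuit, the state carries amplitude sqrt(2)/2 on |00000>, sqrt(2)/2 on |00010>, and 0 on every other basis state.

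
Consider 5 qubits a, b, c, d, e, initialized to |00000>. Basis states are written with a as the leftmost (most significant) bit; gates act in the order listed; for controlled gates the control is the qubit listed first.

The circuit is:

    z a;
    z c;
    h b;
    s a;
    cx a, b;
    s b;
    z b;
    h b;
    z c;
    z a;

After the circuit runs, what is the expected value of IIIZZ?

The observable IIIZZ averages to 1.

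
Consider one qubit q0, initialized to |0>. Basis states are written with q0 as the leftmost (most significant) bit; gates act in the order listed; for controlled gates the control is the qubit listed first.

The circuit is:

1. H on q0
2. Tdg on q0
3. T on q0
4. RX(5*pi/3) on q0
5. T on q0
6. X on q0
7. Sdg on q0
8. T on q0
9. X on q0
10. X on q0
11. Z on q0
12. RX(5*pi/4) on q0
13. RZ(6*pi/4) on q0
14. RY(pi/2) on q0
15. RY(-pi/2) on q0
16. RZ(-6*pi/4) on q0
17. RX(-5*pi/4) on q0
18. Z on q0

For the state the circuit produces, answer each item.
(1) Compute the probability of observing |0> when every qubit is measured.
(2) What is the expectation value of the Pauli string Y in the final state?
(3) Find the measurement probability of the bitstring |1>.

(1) The probability of measuring |0> is 1/2. Key observation: steps 11-18 multiply out to the identity, so the circuit reduces to the remaining gates.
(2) The expectation value of Y is -1.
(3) A full measurement returns |1> with probability 1/2.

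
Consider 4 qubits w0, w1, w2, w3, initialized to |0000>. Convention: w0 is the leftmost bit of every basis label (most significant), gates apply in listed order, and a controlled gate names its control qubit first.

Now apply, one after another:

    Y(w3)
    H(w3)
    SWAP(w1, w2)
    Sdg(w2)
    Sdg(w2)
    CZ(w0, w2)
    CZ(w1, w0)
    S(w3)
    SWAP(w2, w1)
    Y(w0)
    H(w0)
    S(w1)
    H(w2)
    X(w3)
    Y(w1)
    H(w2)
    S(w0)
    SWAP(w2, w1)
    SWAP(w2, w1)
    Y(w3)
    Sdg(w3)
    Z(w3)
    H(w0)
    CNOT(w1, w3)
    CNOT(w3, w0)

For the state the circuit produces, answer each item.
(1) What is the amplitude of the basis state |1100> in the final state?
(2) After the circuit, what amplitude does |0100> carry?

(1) The amplitude on |1100> is sqrt(2)*(1 + I)/4.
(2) The amplitude on |0100> is sqrt(2)*(1 - I)/4.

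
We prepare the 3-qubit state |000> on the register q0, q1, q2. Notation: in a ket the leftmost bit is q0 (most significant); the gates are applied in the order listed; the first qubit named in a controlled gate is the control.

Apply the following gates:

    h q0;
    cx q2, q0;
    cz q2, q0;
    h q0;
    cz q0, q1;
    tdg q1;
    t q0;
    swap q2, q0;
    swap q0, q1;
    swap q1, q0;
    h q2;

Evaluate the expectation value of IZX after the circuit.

In the final state, IZX has expectation 1.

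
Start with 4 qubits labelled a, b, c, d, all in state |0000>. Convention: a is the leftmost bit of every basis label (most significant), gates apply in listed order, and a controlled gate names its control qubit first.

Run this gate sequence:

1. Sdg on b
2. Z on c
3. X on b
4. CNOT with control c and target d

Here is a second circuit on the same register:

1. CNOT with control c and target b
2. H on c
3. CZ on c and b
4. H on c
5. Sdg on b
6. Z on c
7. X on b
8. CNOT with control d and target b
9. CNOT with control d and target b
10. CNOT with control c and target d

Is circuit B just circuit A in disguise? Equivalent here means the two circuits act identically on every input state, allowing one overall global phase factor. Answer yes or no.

No, they are not equivalent — no single phase factor reconciles the two unitaries.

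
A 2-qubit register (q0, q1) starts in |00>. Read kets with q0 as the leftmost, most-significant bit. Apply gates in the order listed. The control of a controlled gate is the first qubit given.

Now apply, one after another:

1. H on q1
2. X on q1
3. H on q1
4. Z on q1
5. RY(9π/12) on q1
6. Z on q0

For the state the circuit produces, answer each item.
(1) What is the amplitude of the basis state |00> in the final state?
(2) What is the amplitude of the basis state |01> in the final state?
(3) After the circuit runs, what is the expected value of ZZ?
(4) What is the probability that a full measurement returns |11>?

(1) |00> carries amplitude sqrt(2 - sqrt(2))/2 in the final state.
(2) The final state's coefficient on |01> equals sqrt(sqrt(2) + 2)/2.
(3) The observable ZZ averages to -sqrt(2)/2.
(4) Outcome |11> occurs with probability 0.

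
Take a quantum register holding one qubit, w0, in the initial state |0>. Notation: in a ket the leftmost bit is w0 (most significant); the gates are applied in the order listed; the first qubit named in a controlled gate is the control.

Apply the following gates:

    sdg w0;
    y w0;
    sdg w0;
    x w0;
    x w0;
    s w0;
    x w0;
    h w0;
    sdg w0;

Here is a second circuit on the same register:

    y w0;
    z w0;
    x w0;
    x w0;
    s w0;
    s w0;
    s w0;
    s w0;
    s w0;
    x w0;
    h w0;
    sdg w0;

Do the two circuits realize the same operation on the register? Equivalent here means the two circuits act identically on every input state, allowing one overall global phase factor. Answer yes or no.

No — the two circuits implement different unitaries, even allowing a global phase.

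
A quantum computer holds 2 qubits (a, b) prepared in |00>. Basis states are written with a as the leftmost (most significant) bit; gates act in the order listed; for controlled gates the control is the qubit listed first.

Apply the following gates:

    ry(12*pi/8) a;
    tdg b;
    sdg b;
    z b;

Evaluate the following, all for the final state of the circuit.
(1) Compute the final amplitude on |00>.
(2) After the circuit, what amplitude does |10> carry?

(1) The amplitude on |00> is -sqrt(2)/2.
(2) |10> carries amplitude sqrt(2)/2 in the final state.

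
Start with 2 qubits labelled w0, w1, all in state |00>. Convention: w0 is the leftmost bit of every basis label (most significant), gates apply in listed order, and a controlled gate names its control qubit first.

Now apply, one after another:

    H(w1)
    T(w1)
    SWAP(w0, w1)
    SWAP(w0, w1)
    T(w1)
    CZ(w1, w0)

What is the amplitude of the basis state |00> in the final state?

The amplitude on |00> is sqrt(2)/2.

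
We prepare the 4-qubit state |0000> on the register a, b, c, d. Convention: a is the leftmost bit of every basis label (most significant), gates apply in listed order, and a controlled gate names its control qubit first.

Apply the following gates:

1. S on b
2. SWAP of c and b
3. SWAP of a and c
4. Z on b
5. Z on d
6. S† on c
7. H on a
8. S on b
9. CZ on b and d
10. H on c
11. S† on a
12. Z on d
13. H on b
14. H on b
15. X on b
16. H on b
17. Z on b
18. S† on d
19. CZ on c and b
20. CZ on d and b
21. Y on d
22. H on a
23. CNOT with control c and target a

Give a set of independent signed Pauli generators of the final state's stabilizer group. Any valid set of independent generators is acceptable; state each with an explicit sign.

One valid set of independent stabilizer generators is +YIZI, +IXZI, +ZZYI, -IIIZ (any independent generating set of the same group is equally correct).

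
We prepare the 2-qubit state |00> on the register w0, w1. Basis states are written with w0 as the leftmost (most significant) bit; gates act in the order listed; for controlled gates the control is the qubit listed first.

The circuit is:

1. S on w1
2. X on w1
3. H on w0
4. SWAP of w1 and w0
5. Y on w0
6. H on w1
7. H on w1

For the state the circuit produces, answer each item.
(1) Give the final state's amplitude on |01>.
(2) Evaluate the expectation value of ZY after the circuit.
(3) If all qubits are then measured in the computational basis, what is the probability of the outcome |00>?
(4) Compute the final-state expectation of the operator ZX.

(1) |01> carries amplitude -sqrt(2)*I/2 in the final state.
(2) The observable ZY averages to 0.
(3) Outcome |00> occurs with probability 1/2.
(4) In the final state, ZX has expectation 1.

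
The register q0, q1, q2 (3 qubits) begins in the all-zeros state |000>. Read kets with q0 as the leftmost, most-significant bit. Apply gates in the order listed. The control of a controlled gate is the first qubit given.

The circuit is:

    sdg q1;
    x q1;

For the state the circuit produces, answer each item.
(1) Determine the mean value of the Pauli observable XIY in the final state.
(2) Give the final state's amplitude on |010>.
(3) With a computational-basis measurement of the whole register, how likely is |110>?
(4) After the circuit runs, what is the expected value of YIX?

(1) In the final state, XIY has expectation 0.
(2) The amplitude on |010> is 1.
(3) The probability of measuring |110> is 0.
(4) In the final state, YIX has expectation 0.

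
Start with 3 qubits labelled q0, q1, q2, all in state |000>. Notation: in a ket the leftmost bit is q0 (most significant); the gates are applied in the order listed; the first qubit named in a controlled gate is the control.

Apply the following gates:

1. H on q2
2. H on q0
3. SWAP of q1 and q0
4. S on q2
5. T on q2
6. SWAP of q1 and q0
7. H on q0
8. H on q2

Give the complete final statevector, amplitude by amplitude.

The final amplitudes are 1/2 + exp(3*I*pi/4)/2 on |000>, 1/2 - exp(3*I*pi/4)/2 on |001>, and 0 on every other basis state.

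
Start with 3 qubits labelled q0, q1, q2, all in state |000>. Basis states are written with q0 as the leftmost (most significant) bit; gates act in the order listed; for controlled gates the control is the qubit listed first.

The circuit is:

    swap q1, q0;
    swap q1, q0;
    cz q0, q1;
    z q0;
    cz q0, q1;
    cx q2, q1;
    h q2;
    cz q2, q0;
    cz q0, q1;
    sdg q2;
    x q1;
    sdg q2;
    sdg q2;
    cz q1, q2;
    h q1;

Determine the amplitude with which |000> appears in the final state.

|000> carries amplitude 1/2 in the final state.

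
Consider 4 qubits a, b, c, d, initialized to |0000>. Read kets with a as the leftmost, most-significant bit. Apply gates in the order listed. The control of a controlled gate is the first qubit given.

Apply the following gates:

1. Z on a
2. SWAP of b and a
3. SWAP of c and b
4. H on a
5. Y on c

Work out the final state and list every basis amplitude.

The final amplitudes are sqrt(2)*I/2 on |0010>, sqrt(2)*I/2 on |1010>, and 0 on every other basis state.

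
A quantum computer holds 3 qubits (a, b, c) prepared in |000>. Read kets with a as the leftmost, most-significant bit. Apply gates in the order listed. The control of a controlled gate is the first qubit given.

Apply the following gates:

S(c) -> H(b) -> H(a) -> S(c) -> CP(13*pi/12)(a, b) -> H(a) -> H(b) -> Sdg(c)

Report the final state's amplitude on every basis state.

The final amplitudes are 3/4 - exp(I*pi/12)/4 on |000>, 0 on |001>, 1/4 + exp(I*pi/12)/4 on |010>, 0 on |011>, 1/4 + exp(I*pi/12)/4 on |100>, 0 on |101>, -1/4 - exp(I*pi/12)/4 on |110>, 0 on |111>.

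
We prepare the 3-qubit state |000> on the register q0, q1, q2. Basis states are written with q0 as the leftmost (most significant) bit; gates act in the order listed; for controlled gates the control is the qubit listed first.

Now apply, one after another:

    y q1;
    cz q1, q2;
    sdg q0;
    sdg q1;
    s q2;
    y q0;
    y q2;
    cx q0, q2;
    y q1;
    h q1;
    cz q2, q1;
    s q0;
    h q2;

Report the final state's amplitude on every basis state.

The final amplitudes are 0 on |000>, 0 on |001>, 0 on |010>, 0 on |011>, -1/2 on |100>, -1/2 on |101>, -1/2 on |110>, -1/2 on |111>.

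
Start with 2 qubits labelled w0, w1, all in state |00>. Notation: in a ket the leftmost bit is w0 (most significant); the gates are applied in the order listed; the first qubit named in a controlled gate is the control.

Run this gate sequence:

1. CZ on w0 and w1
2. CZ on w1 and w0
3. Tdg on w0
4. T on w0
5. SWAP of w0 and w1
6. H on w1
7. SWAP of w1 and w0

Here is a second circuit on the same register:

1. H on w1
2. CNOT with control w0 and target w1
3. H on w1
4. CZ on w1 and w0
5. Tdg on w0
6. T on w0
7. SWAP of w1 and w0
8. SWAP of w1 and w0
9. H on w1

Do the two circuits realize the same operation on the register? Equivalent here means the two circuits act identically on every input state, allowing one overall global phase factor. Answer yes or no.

No: there is an input state on which the two circuits produce genuinely different outputs (not merely differing by a phase).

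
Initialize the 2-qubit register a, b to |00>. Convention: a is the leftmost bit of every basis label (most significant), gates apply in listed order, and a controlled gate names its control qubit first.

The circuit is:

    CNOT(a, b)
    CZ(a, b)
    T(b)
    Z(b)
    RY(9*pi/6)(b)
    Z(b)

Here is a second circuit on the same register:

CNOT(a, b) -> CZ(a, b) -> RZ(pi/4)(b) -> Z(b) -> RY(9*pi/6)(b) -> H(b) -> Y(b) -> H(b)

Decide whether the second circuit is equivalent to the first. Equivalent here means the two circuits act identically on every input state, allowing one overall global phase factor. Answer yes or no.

No — the two circuits implement different unitaries, even allowing a global phase.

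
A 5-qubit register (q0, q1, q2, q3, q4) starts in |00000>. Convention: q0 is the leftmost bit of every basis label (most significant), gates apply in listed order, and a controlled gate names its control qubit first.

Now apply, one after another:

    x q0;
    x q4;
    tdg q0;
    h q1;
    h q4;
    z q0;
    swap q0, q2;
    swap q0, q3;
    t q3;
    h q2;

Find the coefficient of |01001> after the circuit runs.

|01001> carries amplitude -sqrt(2)*exp(3*I*pi/4)/4 in the final state.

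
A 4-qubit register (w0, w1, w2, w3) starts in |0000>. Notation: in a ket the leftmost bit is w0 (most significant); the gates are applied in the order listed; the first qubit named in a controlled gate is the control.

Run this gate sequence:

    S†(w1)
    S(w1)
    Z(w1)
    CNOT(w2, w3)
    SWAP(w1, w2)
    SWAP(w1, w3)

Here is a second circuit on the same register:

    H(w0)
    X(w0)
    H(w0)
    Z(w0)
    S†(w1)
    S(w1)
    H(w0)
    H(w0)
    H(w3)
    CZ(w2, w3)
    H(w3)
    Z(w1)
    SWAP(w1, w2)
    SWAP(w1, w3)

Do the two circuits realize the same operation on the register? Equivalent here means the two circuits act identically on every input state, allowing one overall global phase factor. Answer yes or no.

Yes, they are equivalent — the unitaries differ by at most a global phase.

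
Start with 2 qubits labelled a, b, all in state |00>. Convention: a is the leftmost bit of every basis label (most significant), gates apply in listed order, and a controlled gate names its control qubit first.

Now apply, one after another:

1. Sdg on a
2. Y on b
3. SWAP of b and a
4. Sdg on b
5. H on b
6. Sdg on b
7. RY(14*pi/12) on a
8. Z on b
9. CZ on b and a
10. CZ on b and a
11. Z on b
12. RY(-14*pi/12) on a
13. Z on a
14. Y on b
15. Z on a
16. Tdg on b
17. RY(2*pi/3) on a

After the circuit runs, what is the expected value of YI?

The expectation value of YI is 0.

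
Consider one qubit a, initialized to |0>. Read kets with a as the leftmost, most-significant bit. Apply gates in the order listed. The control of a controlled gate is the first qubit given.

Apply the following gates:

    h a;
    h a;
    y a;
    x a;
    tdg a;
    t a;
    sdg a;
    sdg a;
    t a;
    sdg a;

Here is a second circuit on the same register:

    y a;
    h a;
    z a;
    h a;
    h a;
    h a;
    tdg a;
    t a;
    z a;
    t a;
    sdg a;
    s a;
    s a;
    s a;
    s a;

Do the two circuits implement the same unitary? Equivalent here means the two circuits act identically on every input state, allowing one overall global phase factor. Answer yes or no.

Yes — the two circuits implement the same unitary up to a global phase.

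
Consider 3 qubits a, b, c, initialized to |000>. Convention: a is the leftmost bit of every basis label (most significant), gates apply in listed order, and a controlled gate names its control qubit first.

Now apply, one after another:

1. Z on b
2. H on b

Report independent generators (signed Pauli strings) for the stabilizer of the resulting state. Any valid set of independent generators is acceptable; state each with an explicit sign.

The final state is stabilized by the group generated by +IXI, +ZII, +IIZ; other independent generating sets are equally valid.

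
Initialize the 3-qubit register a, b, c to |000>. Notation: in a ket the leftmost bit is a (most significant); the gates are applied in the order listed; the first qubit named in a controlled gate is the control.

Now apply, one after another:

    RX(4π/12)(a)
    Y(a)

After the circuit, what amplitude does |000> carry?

The final state's coefficient on |000> equals -1/2.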